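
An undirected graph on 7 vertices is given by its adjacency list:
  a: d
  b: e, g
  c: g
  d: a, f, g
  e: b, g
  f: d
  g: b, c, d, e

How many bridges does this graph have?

The edges on the cycle g-b-e-g are not bridges since each lies on that cycle.
But removing g-d disconnects g from d; removing d-a disconnects d from a; removing g-c disconnects g from c; removing f-d disconnects f from d — these are bridges.
That makes 4 bridges.

4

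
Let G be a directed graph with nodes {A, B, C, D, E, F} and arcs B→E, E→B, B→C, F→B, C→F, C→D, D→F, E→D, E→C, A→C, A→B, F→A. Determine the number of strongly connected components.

1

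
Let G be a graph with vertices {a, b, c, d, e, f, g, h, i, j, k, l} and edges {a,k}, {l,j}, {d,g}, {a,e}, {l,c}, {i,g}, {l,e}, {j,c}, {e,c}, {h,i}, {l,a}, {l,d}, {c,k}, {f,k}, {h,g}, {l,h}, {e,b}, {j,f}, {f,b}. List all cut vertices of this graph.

Removing l increases the component count from 1 to 2, so l is a cut vertex.
By contrast removing c leaves 1 component; it is not a cut vertex. No other vertex is a cut vertex either.

l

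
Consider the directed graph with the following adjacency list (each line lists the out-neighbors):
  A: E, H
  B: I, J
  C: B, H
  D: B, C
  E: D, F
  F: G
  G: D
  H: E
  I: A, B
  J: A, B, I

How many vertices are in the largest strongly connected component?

{A, B, C, D, E, F, G, H, I, J} are all mutually reachable — one SCC of size 10.
The largest has 10 vertices.

10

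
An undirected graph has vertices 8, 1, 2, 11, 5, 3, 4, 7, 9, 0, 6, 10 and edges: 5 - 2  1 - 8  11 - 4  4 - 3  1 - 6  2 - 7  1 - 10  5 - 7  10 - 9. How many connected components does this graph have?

0 is isolated — a component by itself.
Starting from 2 we can reach 2, 5, 7. That is one component of size 3.
Starting from 3 we can reach 3, 4, 11. That is one component of size 3.
Starting from 1 we can reach 1, 6, 8, 9, 10. That is one component of size 5.
Total: 4 components.

4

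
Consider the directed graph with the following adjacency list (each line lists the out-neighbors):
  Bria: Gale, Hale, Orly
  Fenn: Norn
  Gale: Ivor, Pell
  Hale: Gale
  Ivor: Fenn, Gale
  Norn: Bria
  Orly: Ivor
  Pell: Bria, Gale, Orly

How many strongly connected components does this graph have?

{Bria, Fenn, Gale, Hale, Ivor, Norn, Orly, Pell} are all mutually reachable — one SCC of size 8.
That gives 1 strongly connected component.

1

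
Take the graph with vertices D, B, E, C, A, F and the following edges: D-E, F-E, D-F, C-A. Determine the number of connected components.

B is isolated — a component by itself.
Starting from A we can reach A, C. That is one component of size 2.
Starting from D we can reach D, E, F. That is one component of size 3.
Total: 3 components.

3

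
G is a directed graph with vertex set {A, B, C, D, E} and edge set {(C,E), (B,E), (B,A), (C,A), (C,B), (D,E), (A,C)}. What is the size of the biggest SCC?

{A, B, C} are all mutually reachable — one SCC of size 3.
{D} is an SCC by itself.
{E} is an SCC by itself.
The largest has 3 vertices.

3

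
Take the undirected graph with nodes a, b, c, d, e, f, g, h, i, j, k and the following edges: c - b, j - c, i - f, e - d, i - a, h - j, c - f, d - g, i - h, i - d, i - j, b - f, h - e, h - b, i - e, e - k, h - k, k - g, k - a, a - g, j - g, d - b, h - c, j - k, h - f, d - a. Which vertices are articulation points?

Removing c, for instance, still leaves 1 component. No single vertex removal increases the component count — the graph has no articulation points.

none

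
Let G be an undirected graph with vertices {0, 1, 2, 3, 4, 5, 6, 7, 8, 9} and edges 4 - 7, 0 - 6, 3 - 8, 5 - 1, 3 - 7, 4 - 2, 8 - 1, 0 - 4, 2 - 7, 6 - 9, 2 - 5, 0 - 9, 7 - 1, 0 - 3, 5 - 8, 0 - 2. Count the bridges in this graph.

0

The edges on the cycle 0-6-9-0 are not bridges since each lies on that cycle.
Every edge lies on some cycle, so there are no bridges.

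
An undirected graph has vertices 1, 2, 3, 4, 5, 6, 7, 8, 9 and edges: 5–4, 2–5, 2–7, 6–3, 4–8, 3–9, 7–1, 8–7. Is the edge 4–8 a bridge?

After removing 4–8, the path 4-5-2-7-8 still connects them, so the edge is not a bridge.

No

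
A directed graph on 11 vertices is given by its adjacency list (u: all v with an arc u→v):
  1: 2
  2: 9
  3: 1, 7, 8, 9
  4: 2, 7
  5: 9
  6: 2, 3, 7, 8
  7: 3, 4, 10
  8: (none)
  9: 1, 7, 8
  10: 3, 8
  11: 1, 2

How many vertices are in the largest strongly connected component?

7

{1, 2, 3, 4, 7, 9, 10} are all mutually reachable — one SCC of size 7.
{11} is an SCC by itself.
{5} is an SCC by itself.
{8} is an SCC by itself.
{6} is an SCC by itself.
The largest has 7 vertices.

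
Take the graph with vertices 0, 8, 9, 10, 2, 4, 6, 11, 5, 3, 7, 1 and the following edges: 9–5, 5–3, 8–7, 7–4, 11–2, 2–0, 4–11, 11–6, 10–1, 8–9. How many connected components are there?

2

Starting from 1 we can reach 1, 10. That is one component of size 2.
Starting from 0 we can reach 0, 2, 3, 4, 5, 6, 7, 8, 9, 11. That is one component of size 10.
Total: 2 components.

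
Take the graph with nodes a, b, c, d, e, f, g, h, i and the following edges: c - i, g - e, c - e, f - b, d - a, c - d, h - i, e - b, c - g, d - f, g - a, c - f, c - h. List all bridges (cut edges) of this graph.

The edges on the cycle c-h-i-c are not bridges since each lies on that cycle.
Every edge lies on some cycle, so there are no bridges.

none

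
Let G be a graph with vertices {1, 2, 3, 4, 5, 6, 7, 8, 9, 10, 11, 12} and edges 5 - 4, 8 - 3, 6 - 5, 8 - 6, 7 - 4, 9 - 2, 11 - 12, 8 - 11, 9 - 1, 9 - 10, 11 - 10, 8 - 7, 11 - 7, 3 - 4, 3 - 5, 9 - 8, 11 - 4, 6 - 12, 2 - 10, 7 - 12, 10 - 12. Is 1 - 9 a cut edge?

Yes

Removing 1 - 9 leaves no path between 1 and 9: the component count goes from 1 to 2. So it is a bridge.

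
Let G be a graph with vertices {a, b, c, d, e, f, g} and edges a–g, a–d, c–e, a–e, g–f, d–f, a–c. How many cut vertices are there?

1

Removing a increases the component count from 2 to 3, so a is a cut vertex.
By contrast removing f leaves 2 components; it is not a cut vertex. No other vertex is a cut vertex either.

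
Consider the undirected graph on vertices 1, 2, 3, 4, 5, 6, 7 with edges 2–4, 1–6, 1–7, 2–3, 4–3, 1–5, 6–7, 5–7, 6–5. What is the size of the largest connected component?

4

Starting from 2 we can reach 2, 3, 4. That is one component of size 3.
Starting from 1 we can reach 1, 5, 6, 7. That is one component of size 4.
The largest has 4 vertices.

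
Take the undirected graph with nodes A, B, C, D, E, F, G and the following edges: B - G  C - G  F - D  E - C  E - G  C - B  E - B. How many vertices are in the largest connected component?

A is isolated — a component by itself.
Starting from D we can reach D, F. That is one component of size 2.
Starting from B we can reach B, C, E, G. That is one component of size 4.
The largest has 4 vertices.

4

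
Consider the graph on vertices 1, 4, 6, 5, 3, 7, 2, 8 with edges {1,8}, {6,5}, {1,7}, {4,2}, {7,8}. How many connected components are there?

4

3 is isolated — a component by itself.
Starting from 2 we can reach 2, 4. That is one component of size 2.
Starting from 5 we can reach 5, 6. That is one component of size 2.
Starting from 1 we can reach 1, 7, 8. That is one component of size 3.
Total: 4 components.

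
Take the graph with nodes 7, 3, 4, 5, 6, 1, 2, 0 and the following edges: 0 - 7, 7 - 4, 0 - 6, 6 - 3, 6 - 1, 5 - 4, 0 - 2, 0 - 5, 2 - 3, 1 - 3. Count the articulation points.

1

Removing 0 increases the component count from 1 to 2, so 0 is a cut vertex.
By contrast removing 2 leaves 1 component; it is not a cut vertex. No other vertex is a cut vertex either.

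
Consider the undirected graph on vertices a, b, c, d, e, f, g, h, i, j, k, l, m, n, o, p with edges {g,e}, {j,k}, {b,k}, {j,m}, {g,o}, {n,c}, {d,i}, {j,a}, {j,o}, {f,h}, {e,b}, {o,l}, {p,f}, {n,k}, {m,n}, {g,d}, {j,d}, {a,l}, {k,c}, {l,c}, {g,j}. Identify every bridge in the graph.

The edges on the cycle g-e-b-k-j-g are not bridges since each lies on that cycle.
But removing p—f disconnects p from f; removing f—h disconnects f from h; removing i—d disconnects i from d — these are bridges.

d-i, f-h, f-p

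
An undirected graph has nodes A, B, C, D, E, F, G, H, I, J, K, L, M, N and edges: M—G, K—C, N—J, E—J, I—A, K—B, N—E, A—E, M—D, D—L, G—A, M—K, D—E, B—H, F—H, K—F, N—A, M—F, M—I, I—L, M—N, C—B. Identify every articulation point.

Removing M increases the component count from 1 to 2, so M is a cut vertex.
By contrast removing F leaves 1 component; it is not a cut vertex. No other vertex is a cut vertex either.

M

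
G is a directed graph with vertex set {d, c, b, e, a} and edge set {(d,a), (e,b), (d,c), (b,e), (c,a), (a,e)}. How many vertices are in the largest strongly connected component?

2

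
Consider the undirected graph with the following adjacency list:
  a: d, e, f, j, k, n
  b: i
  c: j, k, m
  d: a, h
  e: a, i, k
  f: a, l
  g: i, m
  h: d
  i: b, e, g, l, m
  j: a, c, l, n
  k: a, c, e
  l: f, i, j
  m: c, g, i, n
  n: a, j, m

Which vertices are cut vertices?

Removing a increases the component count from 1 to 2, so a is a cut vertex.
Removing d increases the component count from 1 to 2, so d is a cut vertex.
Removing i increases the component count from 1 to 2, so i is a cut vertex.
By contrast removing h leaves 1 component; it is not a cut vertex. No other vertex is a cut vertex either.

a, d, i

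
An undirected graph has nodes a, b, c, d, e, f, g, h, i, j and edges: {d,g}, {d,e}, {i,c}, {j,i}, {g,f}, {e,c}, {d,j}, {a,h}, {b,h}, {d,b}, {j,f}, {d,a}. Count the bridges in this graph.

0

The edges on the cycle d-b-h-a-d are not bridges since each lies on that cycle.
Every edge lies on some cycle, so there are no bridges.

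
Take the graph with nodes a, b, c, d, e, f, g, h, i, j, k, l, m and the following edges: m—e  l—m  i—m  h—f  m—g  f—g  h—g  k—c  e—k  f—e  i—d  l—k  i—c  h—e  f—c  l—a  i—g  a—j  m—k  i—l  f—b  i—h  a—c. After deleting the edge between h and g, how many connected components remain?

1

h and g are still connected via h-i-g, so the component count stays at 1.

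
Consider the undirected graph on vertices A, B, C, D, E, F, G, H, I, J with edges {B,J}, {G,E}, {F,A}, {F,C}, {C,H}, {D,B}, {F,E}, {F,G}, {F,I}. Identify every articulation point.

B, C, F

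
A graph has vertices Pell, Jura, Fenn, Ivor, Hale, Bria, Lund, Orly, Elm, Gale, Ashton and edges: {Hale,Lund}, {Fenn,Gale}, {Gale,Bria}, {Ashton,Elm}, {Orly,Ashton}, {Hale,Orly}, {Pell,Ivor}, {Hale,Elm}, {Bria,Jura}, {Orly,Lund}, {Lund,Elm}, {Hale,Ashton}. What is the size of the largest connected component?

5

Starting from Ivor we can reach Ivor, Pell. That is one component of size 2.
Starting from Bria we can reach Bria, Fenn, Gale, Jura. That is one component of size 4.
Starting from Elm we can reach Elm, Hale, Lund, Orly, Ashton. That is one component of size 5.
The largest has 5 vertices.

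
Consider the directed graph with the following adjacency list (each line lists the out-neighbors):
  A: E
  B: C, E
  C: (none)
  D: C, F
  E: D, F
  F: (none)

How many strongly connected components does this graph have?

6

{F} is an SCC by itself.
{C} is an SCC by itself.
{B} is an SCC by itself.
{A} is an SCC by itself.
{D} is an SCC by itself.
(and 1 more singleton SCC)
That gives 6 strongly connected components.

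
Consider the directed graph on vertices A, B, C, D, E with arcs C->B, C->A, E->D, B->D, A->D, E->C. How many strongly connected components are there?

5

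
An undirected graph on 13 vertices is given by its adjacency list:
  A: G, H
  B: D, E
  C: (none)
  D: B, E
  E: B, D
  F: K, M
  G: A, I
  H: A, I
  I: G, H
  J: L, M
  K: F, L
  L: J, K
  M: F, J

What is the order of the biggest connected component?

C is isolated — a component by itself.
Starting from B we can reach B, D, E. That is one component of size 3.
Starting from A we can reach A, G, H, I. That is one component of size 4.
Starting from F we can reach F, J, K, L, M. That is one component of size 5.
The largest has 5 vertices.

5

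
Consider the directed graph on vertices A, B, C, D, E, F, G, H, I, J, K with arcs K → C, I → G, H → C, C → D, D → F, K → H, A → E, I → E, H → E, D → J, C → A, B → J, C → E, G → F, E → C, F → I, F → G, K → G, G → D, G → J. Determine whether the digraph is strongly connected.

No

There is no directed path from H to K, so the graph is not strongly connected.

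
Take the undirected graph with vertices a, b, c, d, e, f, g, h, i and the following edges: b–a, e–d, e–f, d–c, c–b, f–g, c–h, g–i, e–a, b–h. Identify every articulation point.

e, f, g

Removing e increases the component count from 1 to 2, so e is a cut vertex.
Removing f increases the component count from 1 to 2, so f is a cut vertex.
Removing g increases the component count from 1 to 2, so g is a cut vertex.
By contrast removing i leaves 1 component; it is not a cut vertex. No other vertex is a cut vertex either.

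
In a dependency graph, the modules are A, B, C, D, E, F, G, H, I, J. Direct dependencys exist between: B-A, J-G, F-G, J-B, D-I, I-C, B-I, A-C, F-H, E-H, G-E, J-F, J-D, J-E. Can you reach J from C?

Yes

From C we can reach A, B, C, D, E, F, G, H, I, J, which includes J.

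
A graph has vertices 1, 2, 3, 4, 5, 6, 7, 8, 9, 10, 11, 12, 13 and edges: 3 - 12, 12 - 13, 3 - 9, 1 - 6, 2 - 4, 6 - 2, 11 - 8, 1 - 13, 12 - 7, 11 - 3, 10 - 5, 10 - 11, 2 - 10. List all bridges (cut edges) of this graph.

10-5, 11-8, 12-7, 2-4, 3-9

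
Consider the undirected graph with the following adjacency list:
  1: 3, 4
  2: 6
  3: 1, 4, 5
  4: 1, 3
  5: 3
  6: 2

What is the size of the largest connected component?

4

Starting from 2 we can reach 2, 6. That is one component of size 2.
Starting from 1 we can reach 1, 3, 4, 5. That is one component of size 4.
The largest has 4 vertices.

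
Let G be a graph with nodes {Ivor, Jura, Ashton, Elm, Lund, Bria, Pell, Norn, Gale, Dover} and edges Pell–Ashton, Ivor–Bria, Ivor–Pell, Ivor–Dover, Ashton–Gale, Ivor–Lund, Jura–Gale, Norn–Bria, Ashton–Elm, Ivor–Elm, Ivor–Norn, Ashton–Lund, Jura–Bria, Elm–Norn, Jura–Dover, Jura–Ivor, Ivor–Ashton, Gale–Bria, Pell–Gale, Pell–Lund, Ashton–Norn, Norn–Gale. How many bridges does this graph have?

0

The edges on the cycle Jura-Ivor-Pell-Ashton-Elm-Norn-Gale-Jura are not bridges since each lies on that cycle.
Every edge lies on some cycle, so there are no bridges.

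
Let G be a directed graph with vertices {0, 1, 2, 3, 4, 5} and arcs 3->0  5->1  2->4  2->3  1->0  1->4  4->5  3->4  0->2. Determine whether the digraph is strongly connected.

Yes

From 0 we can reach every vertex (0, 1, 2, 3, 4, 5), and every vertex can reach 0 (0, 1, 2, 3, 4, 5). So the whole graph is one strongly connected component.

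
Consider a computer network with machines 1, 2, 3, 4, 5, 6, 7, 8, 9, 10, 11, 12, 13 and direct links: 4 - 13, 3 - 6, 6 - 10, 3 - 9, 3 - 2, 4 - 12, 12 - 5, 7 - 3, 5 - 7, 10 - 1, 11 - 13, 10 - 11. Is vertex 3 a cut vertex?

Yes

Deleting 3 raises the number of components from 2 to 4, so 3 is a cut vertex.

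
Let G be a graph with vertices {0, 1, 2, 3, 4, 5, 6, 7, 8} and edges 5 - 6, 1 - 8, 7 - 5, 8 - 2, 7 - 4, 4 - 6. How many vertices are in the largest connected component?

4

3 is isolated — a component by itself.
0 is isolated — a component by itself.
Starting from 1 we can reach 1, 2, 8. That is one component of size 3.
Starting from 4 we can reach 4, 5, 6, 7. That is one component of size 4.
The largest has 4 vertices.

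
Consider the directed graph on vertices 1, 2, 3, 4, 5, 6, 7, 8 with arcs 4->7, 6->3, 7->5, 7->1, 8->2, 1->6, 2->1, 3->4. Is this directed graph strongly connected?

There is no directed path from 2 to 8, so the graph is not strongly connected.

No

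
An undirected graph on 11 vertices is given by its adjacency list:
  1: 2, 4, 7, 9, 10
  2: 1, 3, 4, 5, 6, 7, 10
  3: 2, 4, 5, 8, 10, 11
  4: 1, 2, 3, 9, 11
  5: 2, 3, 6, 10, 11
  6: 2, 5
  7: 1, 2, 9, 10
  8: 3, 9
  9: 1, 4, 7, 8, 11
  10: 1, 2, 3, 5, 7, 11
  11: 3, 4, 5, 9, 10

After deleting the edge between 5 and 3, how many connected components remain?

5 and 3 are still connected via 5-11-3, so the component count stays at 1.

1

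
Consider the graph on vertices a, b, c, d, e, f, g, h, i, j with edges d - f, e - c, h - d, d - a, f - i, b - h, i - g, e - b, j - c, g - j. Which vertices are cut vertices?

Removing d increases the component count from 1 to 2, so d is a cut vertex.
By contrast removing c leaves 1 component; it is not a cut vertex. No other vertex is a cut vertex either.

d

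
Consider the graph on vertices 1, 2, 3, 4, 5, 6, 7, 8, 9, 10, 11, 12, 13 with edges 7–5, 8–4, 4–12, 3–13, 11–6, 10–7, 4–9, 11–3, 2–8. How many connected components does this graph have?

4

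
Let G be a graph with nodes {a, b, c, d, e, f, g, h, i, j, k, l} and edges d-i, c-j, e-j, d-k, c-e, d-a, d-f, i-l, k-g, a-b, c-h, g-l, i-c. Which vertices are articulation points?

a, c, d, i

Removing a increases the component count from 1 to 2, so a is a cut vertex.
Removing c increases the component count from 1 to 3, so c is a cut vertex.
Removing d increases the component count from 1 to 3, so d is a cut vertex.
Likewise i is a cut vertex.
By contrast removing l leaves 1 component; it is not a cut vertex. No other vertex is a cut vertex either.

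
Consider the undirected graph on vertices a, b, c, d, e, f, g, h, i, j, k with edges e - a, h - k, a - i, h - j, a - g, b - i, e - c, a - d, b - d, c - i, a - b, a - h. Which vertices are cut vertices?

a, h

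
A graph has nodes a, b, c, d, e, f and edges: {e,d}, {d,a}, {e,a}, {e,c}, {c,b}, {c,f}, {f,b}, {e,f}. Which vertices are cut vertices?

e

Removing e increases the component count from 1 to 2, so e is a cut vertex.
By contrast removing b leaves 1 component; it is not a cut vertex. No other vertex is a cut vertex either.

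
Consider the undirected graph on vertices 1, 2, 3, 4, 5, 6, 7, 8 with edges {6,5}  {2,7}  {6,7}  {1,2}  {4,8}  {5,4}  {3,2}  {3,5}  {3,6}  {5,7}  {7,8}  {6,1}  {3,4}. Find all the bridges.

The edges on the cycle 3-6-1-2-3 are not bridges since each lies on that cycle.
Every edge lies on some cycle, so there are no bridges.

none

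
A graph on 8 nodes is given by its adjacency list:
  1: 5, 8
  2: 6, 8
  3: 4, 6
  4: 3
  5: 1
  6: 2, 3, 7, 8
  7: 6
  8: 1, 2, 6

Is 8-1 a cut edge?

Yes

Removing 8-1 leaves no path between 8 and 1: the component count goes from 1 to 2. So it is a bridge.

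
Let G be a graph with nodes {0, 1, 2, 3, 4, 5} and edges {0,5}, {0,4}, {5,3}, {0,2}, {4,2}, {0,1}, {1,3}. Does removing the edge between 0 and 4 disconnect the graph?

After removing 0—4, the path 0-2-4 still connects them, so the edge is not a bridge.

No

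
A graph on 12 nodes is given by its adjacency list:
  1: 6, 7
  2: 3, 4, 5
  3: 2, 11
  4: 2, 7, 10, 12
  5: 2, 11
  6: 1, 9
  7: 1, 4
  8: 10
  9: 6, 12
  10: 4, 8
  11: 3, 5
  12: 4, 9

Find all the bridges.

The edges on the cycle 2-3-11-5-2 are not bridges since each lies on that cycle.
But removing 2-4 disconnects 2 from 4; removing 10-4 disconnects 10 from 4; removing 8-10 disconnects 8 from 10 — these are bridges.

10-4, 10-8, 2-4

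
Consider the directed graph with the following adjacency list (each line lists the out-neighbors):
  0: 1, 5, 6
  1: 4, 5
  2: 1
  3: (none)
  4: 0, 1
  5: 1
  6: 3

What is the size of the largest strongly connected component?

4

{0, 1, 4, 5} are all mutually reachable — one SCC of size 4.
{6} is an SCC by itself.
{2} is an SCC by itself.
{3} is an SCC by itself.
The largest has 4 vertices.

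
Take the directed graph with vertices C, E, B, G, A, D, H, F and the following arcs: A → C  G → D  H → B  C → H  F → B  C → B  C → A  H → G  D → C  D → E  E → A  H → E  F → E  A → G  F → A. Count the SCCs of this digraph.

3

{A, C, D, E, G, H} are all mutually reachable — one SCC of size 6.
{B} is an SCC by itself.
{F} is an SCC by itself.
That gives 3 strongly connected components.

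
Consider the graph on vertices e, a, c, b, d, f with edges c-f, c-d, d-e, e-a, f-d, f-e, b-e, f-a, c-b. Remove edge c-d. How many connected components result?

1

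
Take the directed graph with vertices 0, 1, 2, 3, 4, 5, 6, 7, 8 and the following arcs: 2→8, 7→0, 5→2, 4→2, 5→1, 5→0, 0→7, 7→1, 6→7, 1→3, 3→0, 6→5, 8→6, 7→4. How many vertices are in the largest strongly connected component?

{0, 1, 2, 3, 4, 5, 6, 7, 8} are all mutually reachable — one SCC of size 9.
The largest has 9 vertices.

9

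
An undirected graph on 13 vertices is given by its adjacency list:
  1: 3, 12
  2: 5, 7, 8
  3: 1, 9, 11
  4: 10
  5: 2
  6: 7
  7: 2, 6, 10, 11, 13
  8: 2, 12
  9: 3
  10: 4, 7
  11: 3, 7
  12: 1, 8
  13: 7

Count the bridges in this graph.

6

The edges on the cycle 3-1-12-8-2-7-11-3 are not bridges since each lies on that cycle.
But removing 10-7 disconnects 10 from 7; removing 3-9 disconnects 3 from 9; removing 6-7 disconnects 6 from 7; removing 5-2 disconnects 5 from 2 — these are bridges.
In total 6 edges are bridges.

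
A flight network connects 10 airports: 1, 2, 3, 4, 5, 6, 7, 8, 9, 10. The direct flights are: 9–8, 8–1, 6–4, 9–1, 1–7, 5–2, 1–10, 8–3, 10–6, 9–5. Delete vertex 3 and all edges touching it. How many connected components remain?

1

With 3 gone, the remaining components are: {1, 2, 4, 5, 6, 7, 8, 9, 10}.
That is 1 component.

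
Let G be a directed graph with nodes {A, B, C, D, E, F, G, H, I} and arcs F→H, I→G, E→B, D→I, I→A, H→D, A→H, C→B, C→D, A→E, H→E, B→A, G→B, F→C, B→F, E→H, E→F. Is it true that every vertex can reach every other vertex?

From A we can reach every vertex (A, B, C, D, E, F, G, H, I), and every vertex can reach A (A, B, C, D, E, F, G, H, I). So the whole graph is one strongly connected component.

Yes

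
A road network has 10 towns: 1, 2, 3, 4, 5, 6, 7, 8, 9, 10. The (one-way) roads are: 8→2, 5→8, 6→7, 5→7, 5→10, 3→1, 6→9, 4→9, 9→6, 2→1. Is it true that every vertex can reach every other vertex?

No

There is no directed path from 8 to 10, so the graph is not strongly connected.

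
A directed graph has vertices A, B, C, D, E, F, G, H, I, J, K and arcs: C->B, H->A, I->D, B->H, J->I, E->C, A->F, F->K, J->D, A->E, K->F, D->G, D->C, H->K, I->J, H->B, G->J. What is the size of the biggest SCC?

5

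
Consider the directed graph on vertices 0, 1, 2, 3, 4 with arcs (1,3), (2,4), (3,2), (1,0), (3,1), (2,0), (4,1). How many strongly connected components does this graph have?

2

{1, 2, 3, 4} are all mutually reachable — one SCC of size 4.
{0} is an SCC by itself.
That gives 2 strongly connected components.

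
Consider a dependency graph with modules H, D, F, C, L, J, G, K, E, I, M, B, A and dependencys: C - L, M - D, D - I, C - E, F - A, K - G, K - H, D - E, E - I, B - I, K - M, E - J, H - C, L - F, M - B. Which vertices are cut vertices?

C, E, F, K, L

Removing C increases the component count from 1 to 2, so C is a cut vertex.
Removing E increases the component count from 1 to 2, so E is a cut vertex.
Removing F increases the component count from 1 to 2, so F is a cut vertex.
Likewise K, L are cut vertices.
By contrast removing M leaves 1 component; it is not a cut vertex. No other vertex is a cut vertex either.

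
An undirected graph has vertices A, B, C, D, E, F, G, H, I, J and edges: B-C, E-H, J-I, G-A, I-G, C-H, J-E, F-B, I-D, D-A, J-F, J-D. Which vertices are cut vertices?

Removing J increases the component count from 1 to 2, so J is a cut vertex.
By contrast removing A leaves 1 component; it is not a cut vertex. No other vertex is a cut vertex either.

J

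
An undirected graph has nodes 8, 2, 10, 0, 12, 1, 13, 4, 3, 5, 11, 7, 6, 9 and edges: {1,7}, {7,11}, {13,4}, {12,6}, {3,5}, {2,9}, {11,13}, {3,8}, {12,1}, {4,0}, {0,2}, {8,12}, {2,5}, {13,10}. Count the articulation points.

Removing 2 increases the component count from 1 to 2, so 2 is a cut vertex.
Removing 12 increases the component count from 1 to 2, so 12 is a cut vertex.
Removing 13 increases the component count from 1 to 2, so 13 is a cut vertex.
By contrast removing 8 leaves 1 component; it is not a cut vertex. No other vertex is a cut vertex either.

3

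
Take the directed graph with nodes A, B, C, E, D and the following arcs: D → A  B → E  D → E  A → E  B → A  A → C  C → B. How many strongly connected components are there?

3

{A, B, C} are all mutually reachable — one SCC of size 3.
{E} is an SCC by itself.
{D} is an SCC by itself.
That gives 3 strongly connected components.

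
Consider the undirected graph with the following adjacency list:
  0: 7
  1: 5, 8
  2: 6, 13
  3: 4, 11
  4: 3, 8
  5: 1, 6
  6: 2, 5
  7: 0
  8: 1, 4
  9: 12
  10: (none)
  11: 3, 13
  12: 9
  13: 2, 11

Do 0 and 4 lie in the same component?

No

The component containing 0 is {0, 7}, and 4 is not in it.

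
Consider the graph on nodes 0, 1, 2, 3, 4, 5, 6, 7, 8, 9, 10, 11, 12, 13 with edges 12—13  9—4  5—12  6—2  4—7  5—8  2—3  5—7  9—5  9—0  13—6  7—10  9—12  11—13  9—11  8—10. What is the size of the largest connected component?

13

1 is isolated — a component by itself.
Starting from 0 we can reach 0, 2, 3, 4, 5, 6, 7, 8, 9, 10, 11, 12, 13. That is one component of size 13.
The largest has 13 vertices.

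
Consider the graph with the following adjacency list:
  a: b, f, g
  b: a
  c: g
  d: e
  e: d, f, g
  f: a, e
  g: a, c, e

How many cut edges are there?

3

The edges on the cycle g-a-f-e-g are not bridges since each lies on that cycle.
But removing a-b disconnects a from b; removing e-d disconnects e from d; removing g-c disconnects g from c — these are bridges.
That makes 3 bridges.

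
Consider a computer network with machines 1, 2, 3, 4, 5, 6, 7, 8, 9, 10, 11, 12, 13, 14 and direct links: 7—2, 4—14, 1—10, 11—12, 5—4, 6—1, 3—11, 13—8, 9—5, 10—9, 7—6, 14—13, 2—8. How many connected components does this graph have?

2

Starting from 3 we can reach 3, 11, 12. That is one component of size 3.
Starting from 1 we can reach 1, 2, 4, 5, 6, 7, 8, 9, 10, 13, 14. That is one component of size 11.
Total: 2 components.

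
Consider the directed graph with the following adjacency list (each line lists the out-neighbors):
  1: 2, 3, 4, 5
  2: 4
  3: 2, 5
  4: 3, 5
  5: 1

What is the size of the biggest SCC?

5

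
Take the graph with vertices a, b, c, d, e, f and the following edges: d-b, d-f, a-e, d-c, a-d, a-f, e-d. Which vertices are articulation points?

Removing d increases the component count from 1 to 3, so d is a cut vertex.
By contrast removing b leaves 1 component; it is not a cut vertex. No other vertex is a cut vertex either.

d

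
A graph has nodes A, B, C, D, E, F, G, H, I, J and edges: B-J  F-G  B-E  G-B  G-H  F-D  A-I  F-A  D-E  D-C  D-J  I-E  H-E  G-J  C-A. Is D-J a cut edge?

After removing D-J, the path D-F-G-J still connects them, so the edge is not a bridge.

No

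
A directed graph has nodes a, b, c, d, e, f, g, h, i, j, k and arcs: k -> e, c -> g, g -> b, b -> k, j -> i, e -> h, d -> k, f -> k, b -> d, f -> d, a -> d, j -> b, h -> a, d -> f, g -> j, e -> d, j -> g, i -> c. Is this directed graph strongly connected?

There is no directed path from b to i, so the graph is not strongly connected.

No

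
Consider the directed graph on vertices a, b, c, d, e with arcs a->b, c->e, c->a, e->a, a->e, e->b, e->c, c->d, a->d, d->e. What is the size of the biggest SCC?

{a, c, d, e} are all mutually reachable — one SCC of size 4.
{b} is an SCC by itself.
The largest has 4 vertices.

4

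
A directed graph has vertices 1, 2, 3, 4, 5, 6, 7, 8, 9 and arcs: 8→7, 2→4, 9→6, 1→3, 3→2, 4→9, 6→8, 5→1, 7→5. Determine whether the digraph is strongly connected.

Yes

From 9 we can reach every vertex (1, 2, 3, 4, 5, 6, 7, 8, 9), and every vertex can reach 9 (1, 2, 3, 4, 5, 6, 7, 8, 9). So the whole graph is one strongly connected component.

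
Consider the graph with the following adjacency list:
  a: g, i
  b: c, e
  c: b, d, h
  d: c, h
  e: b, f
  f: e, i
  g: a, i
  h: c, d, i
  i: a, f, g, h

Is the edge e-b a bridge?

No

After removing e-b, the path e-f-i-h-c-b still connects them, so the edge is not a bridge.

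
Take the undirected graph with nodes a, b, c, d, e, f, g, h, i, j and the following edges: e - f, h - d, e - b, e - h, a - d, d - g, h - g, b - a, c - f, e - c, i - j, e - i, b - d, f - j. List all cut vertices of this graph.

e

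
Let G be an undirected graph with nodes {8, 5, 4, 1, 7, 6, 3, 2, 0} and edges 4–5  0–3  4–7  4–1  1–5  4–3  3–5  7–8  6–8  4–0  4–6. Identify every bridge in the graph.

The edges on the cycle 4-1-5-4 are not bridges since each lies on that cycle.
Every edge lies on some cycle, so there are no bridges.

none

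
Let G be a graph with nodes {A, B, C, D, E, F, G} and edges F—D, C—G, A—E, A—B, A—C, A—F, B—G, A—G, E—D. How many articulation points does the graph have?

1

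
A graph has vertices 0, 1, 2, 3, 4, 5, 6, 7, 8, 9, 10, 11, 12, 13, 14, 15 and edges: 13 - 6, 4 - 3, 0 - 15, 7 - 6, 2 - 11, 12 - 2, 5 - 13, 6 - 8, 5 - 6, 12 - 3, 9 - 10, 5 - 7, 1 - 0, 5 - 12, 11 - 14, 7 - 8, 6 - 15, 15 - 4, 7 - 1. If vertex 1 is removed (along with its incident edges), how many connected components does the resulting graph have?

2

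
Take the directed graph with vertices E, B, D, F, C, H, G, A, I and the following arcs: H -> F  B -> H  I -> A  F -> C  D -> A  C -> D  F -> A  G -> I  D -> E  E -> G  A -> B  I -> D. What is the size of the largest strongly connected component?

{A, B, C, D, E, F, G, H, I} are all mutually reachable — one SCC of size 9.
The largest has 9 vertices.

9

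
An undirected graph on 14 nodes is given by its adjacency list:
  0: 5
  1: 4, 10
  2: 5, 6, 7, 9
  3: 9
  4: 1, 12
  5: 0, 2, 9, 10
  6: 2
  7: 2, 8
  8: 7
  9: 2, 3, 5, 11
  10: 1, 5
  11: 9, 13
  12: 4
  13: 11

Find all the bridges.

0-5, 1-10, 1-4, 10-5, 11-13, 11-9, 12-4, 2-6, 2-7, 3-9, 7-8

The edges on the cycle 2-5-9-2 are not bridges since each lies on that cycle.
But removing 5-10 disconnects 5 from 10; removing 10-1 disconnects 10 from 1; removing 9-3 disconnects 9 from 3; removing 8-7 disconnects 8 from 7 — these are bridges.
In total 11 edges are bridges.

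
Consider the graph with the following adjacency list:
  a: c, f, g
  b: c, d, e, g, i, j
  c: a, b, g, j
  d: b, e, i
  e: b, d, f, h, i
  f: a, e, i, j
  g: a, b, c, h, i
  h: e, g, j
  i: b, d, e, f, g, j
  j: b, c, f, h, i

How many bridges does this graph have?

0

The edges on the cycle i-d-e-i are not bridges since each lies on that cycle.
Every edge lies on some cycle, so there are no bridges.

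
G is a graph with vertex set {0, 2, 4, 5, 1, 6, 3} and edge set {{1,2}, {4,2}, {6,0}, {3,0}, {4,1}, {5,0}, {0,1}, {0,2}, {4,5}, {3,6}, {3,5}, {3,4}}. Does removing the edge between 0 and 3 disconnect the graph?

No

After removing 0—3, the path 0-6-3 still connects them, so the edge is not a bridge.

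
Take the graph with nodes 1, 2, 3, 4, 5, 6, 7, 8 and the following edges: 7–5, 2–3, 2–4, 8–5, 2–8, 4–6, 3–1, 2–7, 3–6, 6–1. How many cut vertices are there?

Removing 2 increases the component count from 1 to 2, so 2 is a cut vertex.
By contrast removing 8 leaves 1 component; it is not a cut vertex. No other vertex is a cut vertex either.

1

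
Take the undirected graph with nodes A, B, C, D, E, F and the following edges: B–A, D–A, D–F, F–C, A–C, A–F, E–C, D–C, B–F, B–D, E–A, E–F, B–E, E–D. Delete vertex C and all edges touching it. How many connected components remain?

1

With C gone, the remaining components are: {A, B, D, E, F}.
That is 1 component.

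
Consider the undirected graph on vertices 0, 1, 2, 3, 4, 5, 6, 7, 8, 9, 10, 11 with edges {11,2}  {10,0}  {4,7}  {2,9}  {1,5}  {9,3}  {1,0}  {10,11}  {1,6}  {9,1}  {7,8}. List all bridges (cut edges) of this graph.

1-5, 1-6, 3-9, 4-7, 7-8

The edges on the cycle 10-11-2-9-1-0-10 are not bridges since each lies on that cycle.
But removing 1-6 disconnects 1 from 6; removing 4-7 disconnects 4 from 7; removing 3-9 disconnects 3 from 9; removing 7-8 disconnects 7 from 8 — these are bridges.
In total 5 edges are bridges.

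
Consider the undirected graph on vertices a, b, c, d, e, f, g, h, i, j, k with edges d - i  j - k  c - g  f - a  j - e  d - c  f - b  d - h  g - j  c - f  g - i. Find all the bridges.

a-f, b-f, c-f, d-h, e-j, g-j, j-k

The edges on the cycle d-c-g-i-d are not bridges since each lies on that cycle.
But removing e - j disconnects e from j; removing b - f disconnects b from f; removing j - k disconnects j from k; removing f - a disconnects f from a — these are bridges.
In total 7 edges are bridges.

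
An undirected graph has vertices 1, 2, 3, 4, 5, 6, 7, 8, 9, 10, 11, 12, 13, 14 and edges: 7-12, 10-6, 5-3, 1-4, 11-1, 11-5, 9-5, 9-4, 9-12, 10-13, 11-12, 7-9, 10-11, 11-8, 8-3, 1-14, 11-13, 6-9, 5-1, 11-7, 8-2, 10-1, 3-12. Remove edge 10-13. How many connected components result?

1

10 and 13 are still connected via 10-11-13, so the component count stays at 1.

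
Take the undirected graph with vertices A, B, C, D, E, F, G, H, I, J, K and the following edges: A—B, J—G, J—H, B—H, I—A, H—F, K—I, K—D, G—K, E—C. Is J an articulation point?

Deleting J leaves 2 components (was 2), so J is not a cut vertex.

No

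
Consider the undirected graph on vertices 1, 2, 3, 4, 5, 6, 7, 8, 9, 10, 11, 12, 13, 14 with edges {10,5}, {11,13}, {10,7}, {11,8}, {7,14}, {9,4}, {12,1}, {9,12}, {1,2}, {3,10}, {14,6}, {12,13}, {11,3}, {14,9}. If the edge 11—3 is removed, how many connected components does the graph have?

1

11 and 3 are still connected via 11-13-12-9-14-7-10-3, so the component count stays at 1.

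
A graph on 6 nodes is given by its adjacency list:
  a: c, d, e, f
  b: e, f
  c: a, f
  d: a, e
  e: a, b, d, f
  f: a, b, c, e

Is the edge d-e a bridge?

No

After removing d-e, the path d-a-e still connects them, so the edge is not a bridge.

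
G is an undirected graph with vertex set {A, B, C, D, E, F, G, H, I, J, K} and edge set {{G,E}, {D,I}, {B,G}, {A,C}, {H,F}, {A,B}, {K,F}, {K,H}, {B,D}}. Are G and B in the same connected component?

Yes

From G we can reach A, B, C, D, E, G, I, which includes B.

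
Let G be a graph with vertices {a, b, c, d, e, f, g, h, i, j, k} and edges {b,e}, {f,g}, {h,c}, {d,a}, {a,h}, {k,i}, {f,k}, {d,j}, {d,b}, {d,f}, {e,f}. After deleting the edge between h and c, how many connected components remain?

2

Before removal there is 1 component.
h - c is a bridge — removing it separates h's side from c's side.
After removal: 2 components.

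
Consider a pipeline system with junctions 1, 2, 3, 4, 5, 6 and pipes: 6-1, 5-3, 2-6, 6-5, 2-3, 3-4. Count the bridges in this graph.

2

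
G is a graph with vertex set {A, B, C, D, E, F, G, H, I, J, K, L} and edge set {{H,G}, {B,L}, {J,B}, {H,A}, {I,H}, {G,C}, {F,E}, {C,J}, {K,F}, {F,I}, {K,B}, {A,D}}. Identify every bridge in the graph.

A-D, A-H, B-L, E-F

The edges on the cycle K-F-I-H-G-C-J-B-K are not bridges since each lies on that cycle.
But removing A-D disconnects A from D; removing F-E disconnects F from E; removing A-H disconnects A from H; removing L-B disconnects L from B — these are bridges.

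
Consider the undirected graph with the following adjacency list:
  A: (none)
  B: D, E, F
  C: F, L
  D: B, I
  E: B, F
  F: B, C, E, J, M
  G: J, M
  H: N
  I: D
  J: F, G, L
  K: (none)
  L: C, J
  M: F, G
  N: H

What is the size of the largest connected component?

10

A is isolated — a component by itself.
K is isolated — a component by itself.
Starting from H we can reach H, N. That is one component of size 2.
Starting from B we can reach B, C, D, E, F, G, I, J, L, M. That is one component of size 10.
The largest has 10 vertices.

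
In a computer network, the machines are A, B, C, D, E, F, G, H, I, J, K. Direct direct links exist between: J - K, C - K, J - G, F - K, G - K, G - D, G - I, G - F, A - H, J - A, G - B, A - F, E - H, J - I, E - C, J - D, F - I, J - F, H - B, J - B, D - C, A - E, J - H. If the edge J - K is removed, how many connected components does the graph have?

1

J and K are still connected via J-G-K, so the component count stays at 1.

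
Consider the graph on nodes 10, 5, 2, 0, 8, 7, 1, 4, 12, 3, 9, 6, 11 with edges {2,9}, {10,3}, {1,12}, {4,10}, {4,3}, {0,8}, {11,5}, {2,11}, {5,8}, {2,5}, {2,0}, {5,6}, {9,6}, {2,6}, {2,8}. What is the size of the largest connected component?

7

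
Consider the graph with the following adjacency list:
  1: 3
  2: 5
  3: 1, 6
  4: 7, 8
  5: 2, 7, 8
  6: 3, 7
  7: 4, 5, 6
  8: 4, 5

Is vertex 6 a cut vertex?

Deleting 6 raises the number of components from 1 to 2, so 6 is a cut vertex.

Yes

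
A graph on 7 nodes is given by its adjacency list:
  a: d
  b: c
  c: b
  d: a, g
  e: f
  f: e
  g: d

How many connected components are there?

3

Starting from b we can reach b, c. That is one component of size 2.
Starting from e we can reach e, f. That is one component of size 2.
Starting from a we can reach a, d, g. That is one component of size 3.
Total: 3 components.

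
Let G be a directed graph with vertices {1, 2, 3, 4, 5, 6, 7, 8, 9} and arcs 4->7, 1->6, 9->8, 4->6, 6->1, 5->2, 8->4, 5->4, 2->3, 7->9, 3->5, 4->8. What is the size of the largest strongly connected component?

{4, 7, 8, 9} are all mutually reachable — one SCC of size 4.
{2, 3, 5} are all mutually reachable — one SCC of size 3.
{1, 6} are all mutually reachable — one SCC of size 2.
The largest has 4 vertices.

4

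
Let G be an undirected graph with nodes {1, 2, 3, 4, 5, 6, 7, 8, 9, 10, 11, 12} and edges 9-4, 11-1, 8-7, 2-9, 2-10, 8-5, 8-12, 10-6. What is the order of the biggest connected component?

5

3 is isolated — a component by itself.
Starting from 1 we can reach 1, 11. That is one component of size 2.
Starting from 5 we can reach 5, 7, 8, 12. That is one component of size 4.
Starting from 2 we can reach 2, 4, 6, 9, 10. That is one component of size 5.
The largest has 5 vertices.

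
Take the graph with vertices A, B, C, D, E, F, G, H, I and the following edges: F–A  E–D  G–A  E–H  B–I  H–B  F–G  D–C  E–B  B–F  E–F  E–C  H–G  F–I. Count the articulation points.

Removing E increases the component count from 1 to 2, so E is a cut vertex.
By contrast removing H leaves 1 component; it is not a cut vertex. No other vertex is a cut vertex either.

1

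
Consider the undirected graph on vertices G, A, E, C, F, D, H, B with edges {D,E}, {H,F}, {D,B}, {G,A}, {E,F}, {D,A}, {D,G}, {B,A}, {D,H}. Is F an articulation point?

No

Deleting F leaves 2 components (was 2), so F is not a cut vertex.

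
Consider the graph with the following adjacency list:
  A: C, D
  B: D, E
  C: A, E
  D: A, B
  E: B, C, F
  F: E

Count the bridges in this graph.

1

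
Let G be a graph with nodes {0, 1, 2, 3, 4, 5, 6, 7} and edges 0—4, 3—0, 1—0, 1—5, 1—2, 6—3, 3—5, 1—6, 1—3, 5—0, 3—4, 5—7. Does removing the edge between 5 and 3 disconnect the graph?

No

After removing 5—3, the path 5-1-3 still connects them, so the edge is not a bridge.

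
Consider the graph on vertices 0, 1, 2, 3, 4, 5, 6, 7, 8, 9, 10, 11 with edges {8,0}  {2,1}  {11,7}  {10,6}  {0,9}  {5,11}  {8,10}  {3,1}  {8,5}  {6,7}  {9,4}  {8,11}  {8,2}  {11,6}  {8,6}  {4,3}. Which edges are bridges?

none

The edges on the cycle 8-5-11-8 are not bridges since each lies on that cycle.
Every edge lies on some cycle, so there are no bridges.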